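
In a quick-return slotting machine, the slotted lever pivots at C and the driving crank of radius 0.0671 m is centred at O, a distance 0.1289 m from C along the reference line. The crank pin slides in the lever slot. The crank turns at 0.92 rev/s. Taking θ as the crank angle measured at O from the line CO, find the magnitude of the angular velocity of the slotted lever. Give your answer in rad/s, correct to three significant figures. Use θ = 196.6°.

4.82

ω = 5.781 rad/s (from 0.92 rev/s).
Crank pin A relative to C: A = (d + r cosθ, r sinθ); lever angle φ = atan2(r sinθ, d + r cosθ).
Differentiating tanφ: φ̇ = rω(d cosθ + r)/(d² + r² + 2dr cosθ).
d² + r² + 2dr cosθ = |CA|² = 0.00454019 m²;  d cosθ + r = -0.056428 m.
|ω_lever| = |0.0671·5.781·-0.056428| / 0.00454019 = 4.8207 rad/s.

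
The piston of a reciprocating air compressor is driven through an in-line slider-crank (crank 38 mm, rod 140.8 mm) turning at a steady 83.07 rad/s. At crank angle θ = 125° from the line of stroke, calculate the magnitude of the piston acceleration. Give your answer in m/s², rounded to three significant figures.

174

ω = 83.07 rad/s
x(θ) = r cosθ + √(L² − r² sin²θ); with ω constant, a = ω²·d²x/dθ².
d²x/dθ² = −r cosθ − r²(cos2θ)/√u − r⁴ sin²2θ/(4u^{3/2}),  u = L² − r² sin²θ = 0.0188557 m².
Substituting r = 0.038 m, L = 0.1408 m, θ = 125°: d²x/dθ² = +0.025215 m.
a = ω²·d²x/dθ² = (83.07)²·(+0.025215) = +174 m/s²;  |a| = 174 m/s².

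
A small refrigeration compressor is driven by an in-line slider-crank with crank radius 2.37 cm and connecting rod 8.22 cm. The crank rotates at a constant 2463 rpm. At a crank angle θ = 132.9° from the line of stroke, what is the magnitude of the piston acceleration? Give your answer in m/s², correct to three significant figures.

ω = 2π·2463/60 = 257.9 rad/s
x(θ) = r cosθ + √(L² − r² sin²θ); with ω constant, a = ω²·d²x/dθ².
d²x/dθ² = −r cosθ − r²(cos2θ)/√u − r⁴ sin²2θ/(4u^{3/2}),  u = L² − r² sin²θ = 0.00645543 m².
Substituting r = 0.0237 m, L = 0.0822 m, θ = 132.9°: d²x/dθ² = +0.016494 m.
a = ω²·d²x/dθ² = (257.9)²·(+0.016494) = +1097.3 m/s²;  |a| = 1097.3 m/s².

1100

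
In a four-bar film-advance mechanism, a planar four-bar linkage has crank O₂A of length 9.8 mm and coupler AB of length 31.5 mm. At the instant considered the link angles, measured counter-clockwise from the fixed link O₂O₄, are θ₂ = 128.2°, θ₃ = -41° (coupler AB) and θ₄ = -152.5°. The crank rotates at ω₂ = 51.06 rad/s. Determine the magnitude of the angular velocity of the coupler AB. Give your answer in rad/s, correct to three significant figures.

16.8

ω₂ = 51.06 rad/s
Differentiating the loop-closure r₂e^{iθ₂}+r₃e^{iθ₃}=r₁+r₄e^{iθ₄} gives r₂ω₂e^{iθ₂}+r₃ω₃e^{iθ₃}=r₄ω₄e^{iθ₄}.
Eliminating the other unknown: ω₃ = r₂ω₂ sin(θ₄−θ₂) / [r₃ sin(θ₃−θ₄)].
Numerator sine = +0.98261; denominator sine = +0.93042.
Result = 0.0098·51.06·(+0.98261) / (0.0315·(+0.93042)) = +16.776 rad/s; magnitude 16.776 rad/s.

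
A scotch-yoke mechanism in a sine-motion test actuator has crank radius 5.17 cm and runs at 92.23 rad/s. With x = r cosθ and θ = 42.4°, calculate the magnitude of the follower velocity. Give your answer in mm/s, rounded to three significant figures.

3220

ω = 92.23 rad/s
x = r cosθ ⇒ ẋ = −rω sinθ.
|v| = rω|sinθ| = 0.0517·92.23·|sin 42.4°| = 3.2153 m/s = 3215.3 mm/s.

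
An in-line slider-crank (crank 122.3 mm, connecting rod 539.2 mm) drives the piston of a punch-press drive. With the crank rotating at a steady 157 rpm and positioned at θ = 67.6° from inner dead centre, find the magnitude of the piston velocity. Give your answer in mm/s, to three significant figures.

2020

ω = 2π·157/60 = 16.44 rad/s
For an in-line slider-crank, x = r cosθ + √(L² − r² sin²θ), so v = −rω sinθ·[1 + r cosθ/√(L² − r² sin²θ)].
With r = 0.1223 m, L = 0.5392 m, θ = 67.6°: √(L² − r² sin²θ) = 0.52721 m.
v = −0.1223·16.44·0.92455·[1 + 0.1223·0.38107/0.52721] = -2.0234 m/s.
|v| = 2.0234 m/s = 2023.4 mm/s.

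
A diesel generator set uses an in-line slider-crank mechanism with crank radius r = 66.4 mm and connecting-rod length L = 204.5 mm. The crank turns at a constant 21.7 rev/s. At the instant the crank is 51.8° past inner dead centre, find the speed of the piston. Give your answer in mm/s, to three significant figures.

8590

ω = 2π·21.7 = 136.3 rad/s
For an in-line slider-crank, x = r cosθ + √(L² − r² sin²θ), so v = −rω sinθ·[1 + r cosθ/√(L² − r² sin²θ)].
With r = 0.0664 m, L = 0.2045 m, θ = 51.8°: √(L² − r² sin²θ) = 0.19773 m.
v = −0.0664·136.3·0.78586·[1 + 0.0664·0.61841/0.19773] = -8.5921 m/s.
|v| = 8.5921 m/s = 8592.1 mm/s.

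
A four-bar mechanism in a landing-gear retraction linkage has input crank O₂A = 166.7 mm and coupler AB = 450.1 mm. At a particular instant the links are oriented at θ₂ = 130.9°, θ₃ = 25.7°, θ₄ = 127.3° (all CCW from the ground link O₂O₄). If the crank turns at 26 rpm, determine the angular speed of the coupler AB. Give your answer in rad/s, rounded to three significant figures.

0.0646

ω₂ = 2.723 rad/s (from 26 rpm).
Differentiating the loop-closure r₂e^{iθ₂}+r₃e^{iθ₃}=r₁+r₄e^{iθ₄} gives r₂ω₂e^{iθ₂}+r₃ω₃e^{iθ₃}=r₄ω₄e^{iθ₄}.
Eliminating the other unknown: ω₃ = r₂ω₂ sin(θ₄−θ₂) / [r₃ sin(θ₃−θ₄)].
Numerator sine = -0.06279; denominator sine = -0.97958.
Result = 0.1667·2.723·(-0.06279) / (0.4501·(-0.97958)) = +0.064638 rad/s; magnitude 0.064638 rad/s.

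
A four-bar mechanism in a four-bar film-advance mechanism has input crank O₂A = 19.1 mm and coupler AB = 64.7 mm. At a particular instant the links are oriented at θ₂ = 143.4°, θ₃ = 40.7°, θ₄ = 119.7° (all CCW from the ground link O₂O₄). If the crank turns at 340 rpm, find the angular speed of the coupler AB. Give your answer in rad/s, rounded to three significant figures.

ω₂ = 35.6 rad/s (from 340 rpm).
Differentiating the loop-closure r₂e^{iθ₂}+r₃e^{iθ₃}=r₁+r₄e^{iθ₄} gives r₂ω₂e^{iθ₂}+r₃ω₃e^{iθ₃}=r₄ω₄e^{iθ₄}.
Eliminating the other unknown: ω₃ = r₂ω₂ sin(θ₄−θ₂) / [r₃ sin(θ₃−θ₄)].
Numerator sine = -0.40195; denominator sine = -0.98163.
Result = 0.0191·35.6·(-0.40195) / (0.0647·(-0.98163)) = +4.3039 rad/s; magnitude 4.3039 rad/s.

4.30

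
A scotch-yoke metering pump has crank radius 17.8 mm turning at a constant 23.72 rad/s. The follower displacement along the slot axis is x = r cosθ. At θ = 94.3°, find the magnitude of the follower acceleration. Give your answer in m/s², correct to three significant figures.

0.751

ω = 23.72 rad/s
x = r cosθ ⇒ ẍ = −rω² cosθ (ω constant).
|a| = rω²|cosθ| = 0.0178·(23.72)²·|cos 94.3°| = 0.75091 m/s².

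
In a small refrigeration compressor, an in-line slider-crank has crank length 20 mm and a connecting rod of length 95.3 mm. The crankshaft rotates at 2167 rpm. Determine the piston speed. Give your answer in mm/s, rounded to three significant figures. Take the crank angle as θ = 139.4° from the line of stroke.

ω = 2π·2167/60 = 226.9 rad/s
For an in-line slider-crank, x = r cosθ + √(L² − r² sin²θ), so v = −rω sinθ·[1 + r cosθ/√(L² − r² sin²θ)].
With r = 0.02 m, L = 0.0953 m, θ = 139.4°: √(L² − r² sin²θ) = 0.094407 m.
v = −0.02·226.9·0.65077·[1 + 0.02·-0.75927/0.094407] = -2.4785 m/s.
|v| = 2.4785 m/s = 2478.5 mm/s.

2480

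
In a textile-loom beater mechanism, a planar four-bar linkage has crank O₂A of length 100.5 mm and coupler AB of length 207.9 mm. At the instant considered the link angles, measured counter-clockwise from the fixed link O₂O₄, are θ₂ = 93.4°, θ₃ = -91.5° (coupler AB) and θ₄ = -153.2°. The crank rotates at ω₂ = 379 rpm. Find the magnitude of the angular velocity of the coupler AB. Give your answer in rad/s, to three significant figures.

ω₂ = 39.69 rad/s (from 379 rpm).
Differentiating the loop-closure r₂e^{iθ₂}+r₃e^{iθ₃}=r₁+r₄e^{iθ₄} gives r₂ω₂e^{iθ₂}+r₃ω₃e^{iθ₃}=r₄ω₄e^{iθ₄}.
Eliminating the other unknown: ω₃ = r₂ω₂ sin(θ₄−θ₂) / [r₃ sin(θ₃−θ₄)].
Numerator sine = +0.91775; denominator sine = +0.88048.
Result = 0.1005·39.69·(+0.91775) / (0.2079·(+0.88048)) = +19.998 rad/s; magnitude 19.998 rad/s.

20.0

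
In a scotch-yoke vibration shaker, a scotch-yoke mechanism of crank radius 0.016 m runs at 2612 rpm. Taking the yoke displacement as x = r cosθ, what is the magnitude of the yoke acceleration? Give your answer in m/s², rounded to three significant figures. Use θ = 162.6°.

ω = 273.5 rad/s (from 2612 rpm).
x = r cosθ ⇒ ẍ = −rω² cosθ (ω constant).
|a| = rω²|cosθ| = 0.016·(273.5)²·|cos 162.6°| = 1142.3 m/s².

1140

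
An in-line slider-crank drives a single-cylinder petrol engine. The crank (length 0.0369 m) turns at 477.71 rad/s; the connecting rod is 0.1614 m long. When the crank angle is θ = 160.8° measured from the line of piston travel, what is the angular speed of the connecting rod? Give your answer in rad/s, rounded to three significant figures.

ω = 477.7 rad/s
The rod makes angle φ with the slider axis where L sinφ = r sinθ; differentiating, L cosφ·φ̇ = r ω cosθ.
L cosφ = √(L² − r² sin²θ) = 0.16094 m.
|ω_rod| = r ω |cosθ| / √(L² − r² sin²θ) = 0.0369·477.7·0.94438/0.16094 = 103.43 rad/s.

103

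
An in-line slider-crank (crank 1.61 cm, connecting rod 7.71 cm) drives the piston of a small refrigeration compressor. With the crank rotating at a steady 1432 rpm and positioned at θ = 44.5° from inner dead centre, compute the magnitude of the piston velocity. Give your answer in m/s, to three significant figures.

1.95

ω = 2π·1432/60 = 150 rad/s
For an in-line slider-crank, x = r cosθ + √(L² − r² sin²θ), so v = −rω sinθ·[1 + r cosθ/√(L² − r² sin²θ)].
With r = 0.0161 m, L = 0.0771 m, θ = 44.5°: √(L² − r² sin²θ) = 0.07627 m.
v = −0.0161·150·0.70091·[1 + 0.0161·0.71325/0.07627] = -1.947 m/s.
|v| = 1.947 m/s.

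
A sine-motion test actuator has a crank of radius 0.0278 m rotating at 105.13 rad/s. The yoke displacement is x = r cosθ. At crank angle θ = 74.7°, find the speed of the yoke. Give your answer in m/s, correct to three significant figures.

ω = 105.1 rad/s
x = r cosθ ⇒ ẋ = −rω sinθ.
|v| = rω|sinθ| = 0.0278·105.1·|sin 74.7°| = 2.819 m/s.

2.82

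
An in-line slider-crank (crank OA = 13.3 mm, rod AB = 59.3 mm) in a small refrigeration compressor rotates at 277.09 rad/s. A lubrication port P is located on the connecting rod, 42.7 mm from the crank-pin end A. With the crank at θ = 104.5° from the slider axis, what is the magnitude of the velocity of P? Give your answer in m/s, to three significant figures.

3.43

ω = 277.1 rad/s.  Crank-pin speed |V_A| = rω = 3.6853 m/s, perpendicular to OA.
Rod angle: sinφ = −(r/L) sinθ ⇒ φ = -12.541°; ω_rod = −rω cosθ/√(L²−r²sin²θ) = +15.941 rad/s.
V_P = V_A + ω_rod × AP, with AP = 0.0427 m along the rod.
Components: V_Px = −rω sinθ − a·ω_rod·sinφ = -3.4201 m/s;  V_Py = rω cosθ + a·ω_rod·cosφ = -0.2583 m/s.
|V_P| = √(V_Px² + V_Py²) = 3.4299 m/s.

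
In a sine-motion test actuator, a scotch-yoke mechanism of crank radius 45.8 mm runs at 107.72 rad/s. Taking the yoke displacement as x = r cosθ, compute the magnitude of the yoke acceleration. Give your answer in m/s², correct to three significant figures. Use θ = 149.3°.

ω = 107.7 rad/s
x = r cosθ ⇒ ẍ = −rω² cosθ (ω constant).
|a| = rω²|cosθ| = 0.0458·(107.7)²·|cos 149.3°| = 456.96 m/s².

457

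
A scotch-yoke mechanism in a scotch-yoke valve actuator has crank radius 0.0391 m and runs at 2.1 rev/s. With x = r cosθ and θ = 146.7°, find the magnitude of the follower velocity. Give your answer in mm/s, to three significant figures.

283

ω = 13.19 rad/s (from 2.1 rev/s).
x = r cosθ ⇒ ẋ = −rω sinθ.
|v| = rω|sinθ| = 0.0391·13.19·|sin 146.7°| = 0.28325 m/s = 283.25 mm/s.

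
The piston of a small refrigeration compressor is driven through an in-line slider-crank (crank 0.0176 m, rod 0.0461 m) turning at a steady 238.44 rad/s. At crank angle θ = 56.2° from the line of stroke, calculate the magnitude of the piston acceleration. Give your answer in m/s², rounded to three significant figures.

417

ω = 238.4 rad/s
x(θ) = r cosθ + √(L² − r² sin²θ); with ω constant, a = ω²·d²x/dθ².
d²x/dθ² = −r cosθ − r²(cos2θ)/√u − r⁴ sin²2θ/(4u^{3/2}),  u = L² − r² sin²θ = 0.00191131 m².
Substituting r = 0.0176 m, L = 0.0461 m, θ = 56.2°: d²x/dθ² = -0.0073362 m.
a = ω²·d²x/dθ² = (238.4)²·(-0.0073362) = -417.09 m/s²;  |a| = 417.09 m/s².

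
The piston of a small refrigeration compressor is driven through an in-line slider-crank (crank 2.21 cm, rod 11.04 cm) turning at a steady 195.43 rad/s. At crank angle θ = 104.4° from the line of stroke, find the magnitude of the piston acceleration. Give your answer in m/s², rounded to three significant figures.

360

ω = 195.4 rad/s
x(θ) = r cosθ + √(L² − r² sin²θ); with ω constant, a = ω²·d²x/dθ².
d²x/dθ² = −r cosθ − r²(cos2θ)/√u − r⁴ sin²2θ/(4u^{3/2}),  u = L² − r² sin²θ = 0.01173 m².
Substituting r = 0.0221 m, L = 0.1104 m, θ = 104.4°: d²x/dθ² = +0.0094369 m.
a = ω²·d²x/dθ² = (195.4)²·(+0.0094369) = +360.42 m/s²;  |a| = 360.42 m/s².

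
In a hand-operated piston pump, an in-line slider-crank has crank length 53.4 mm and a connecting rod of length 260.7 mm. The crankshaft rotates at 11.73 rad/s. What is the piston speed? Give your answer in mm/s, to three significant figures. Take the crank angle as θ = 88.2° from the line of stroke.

ω = 11.73 rad/s
For an in-line slider-crank, x = r cosθ + √(L² − r² sin²θ), so v = −rω sinθ·[1 + r cosθ/√(L² − r² sin²θ)].
With r = 0.0534 m, L = 0.2607 m, θ = 88.2°: √(L² − r² sin²θ) = 0.25518 m.
v = −0.0534·11.73·0.99951·[1 + 0.0534·0.03141/0.25518] = -0.63019 m/s.
|v| = 0.63019 m/s = 630.19 mm/s.

630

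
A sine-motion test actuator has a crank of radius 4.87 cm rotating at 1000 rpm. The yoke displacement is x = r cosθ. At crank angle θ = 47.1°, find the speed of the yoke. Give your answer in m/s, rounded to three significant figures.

3.74

ω = 104.7 rad/s (from 1000 rpm).
x = r cosθ ⇒ ẋ = −rω sinθ.
|v| = rω|sinθ| = 0.0487·104.7·|sin 47.1°| = 3.7359 m/s.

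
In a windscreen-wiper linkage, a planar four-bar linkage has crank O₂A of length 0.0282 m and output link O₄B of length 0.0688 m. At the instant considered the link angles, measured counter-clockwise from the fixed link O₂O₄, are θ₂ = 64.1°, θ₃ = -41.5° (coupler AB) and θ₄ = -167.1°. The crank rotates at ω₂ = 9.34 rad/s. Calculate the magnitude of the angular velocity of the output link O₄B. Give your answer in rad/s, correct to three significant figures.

4.53

ω₂ = 9.34 rad/s
Differentiating the loop-closure r₂e^{iθ₂}+r₃e^{iθ₃}=r₁+r₄e^{iθ₄} gives r₂ω₂e^{iθ₂}+r₃ω₃e^{iθ₃}=r₄ω₄e^{iθ₄}.
Eliminating the other unknown: ω₄ = r₂ω₂ sin(θ₂−θ₃) / [r₄ sin(θ₄−θ₃)].
Numerator sine = +0.96316; denominator sine = -0.81310.
Result = 0.0282·9.34·(+0.96316) / (0.0688·(-0.81310)) = -4.5348 rad/s; magnitude 4.5348 rad/s.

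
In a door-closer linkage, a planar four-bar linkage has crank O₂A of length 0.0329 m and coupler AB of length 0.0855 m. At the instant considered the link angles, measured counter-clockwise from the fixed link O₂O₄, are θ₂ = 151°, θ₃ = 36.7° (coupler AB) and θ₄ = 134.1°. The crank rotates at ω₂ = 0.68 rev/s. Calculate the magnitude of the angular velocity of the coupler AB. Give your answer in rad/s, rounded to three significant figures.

ω₂ = 4.273 rad/s (from 0.68 rev/s).
Differentiating the loop-closure r₂e^{iθ₂}+r₃e^{iθ₃}=r₁+r₄e^{iθ₄} gives r₂ω₂e^{iθ₂}+r₃ω₃e^{iθ₃}=r₄ω₄e^{iθ₄}.
Eliminating the other unknown: ω₃ = r₂ω₂ sin(θ₄−θ₂) / [r₃ sin(θ₃−θ₄)].
Numerator sine = -0.29070; denominator sine = -0.99167.
Result = 0.0329·4.273·(-0.29070) / (0.0855·(-0.99167)) = +0.48195 rad/s; magnitude 0.48195 rad/s.

0.482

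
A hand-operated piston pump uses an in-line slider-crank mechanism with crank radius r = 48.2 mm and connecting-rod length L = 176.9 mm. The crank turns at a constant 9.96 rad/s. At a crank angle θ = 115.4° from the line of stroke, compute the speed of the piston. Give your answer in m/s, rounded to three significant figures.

ω = 9.96 rad/s
For an in-line slider-crank, x = r cosθ + √(L² − r² sin²θ), so v = −rω sinθ·[1 + r cosθ/√(L² − r² sin²θ)].
With r = 0.0482 m, L = 0.1769 m, θ = 115.4°: √(L² − r² sin²θ) = 0.17146 m.
v = −0.0482·9.96·0.90334·[1 + 0.0482·-0.42894/0.17146] = -0.38137 m/s.
|v| = 0.38137 m/s.

0.381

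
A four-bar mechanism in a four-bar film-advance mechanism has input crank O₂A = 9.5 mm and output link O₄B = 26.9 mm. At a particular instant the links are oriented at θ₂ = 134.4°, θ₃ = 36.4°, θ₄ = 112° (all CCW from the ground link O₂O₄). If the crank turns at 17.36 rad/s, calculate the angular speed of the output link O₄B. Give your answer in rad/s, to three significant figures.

ω₂ = 17.36 rad/s
Differentiating the loop-closure r₂e^{iθ₂}+r₃e^{iθ₃}=r₁+r₄e^{iθ₄} gives r₂ω₂e^{iθ₂}+r₃ω₃e^{iθ₃}=r₄ω₄e^{iθ₄}.
Eliminating the other unknown: ω₄ = r₂ω₂ sin(θ₂−θ₃) / [r₄ sin(θ₄−θ₃)].
Numerator sine = +0.99027; denominator sine = +0.96858.
Result = 0.0095·17.36·(+0.99027) / (0.0269·(+0.96858)) = +6.2681 rad/s; magnitude 6.2681 rad/s.

6.27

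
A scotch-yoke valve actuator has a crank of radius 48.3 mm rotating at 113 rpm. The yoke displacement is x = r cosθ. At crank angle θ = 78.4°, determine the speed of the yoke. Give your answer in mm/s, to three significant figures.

560

ω = 11.83 rad/s (from 113 rpm).
x = r cosθ ⇒ ẋ = −rω sinθ.
|v| = rω|sinθ| = 0.0483·11.83·|sin 78.4°| = 0.55988 m/s = 559.88 mm/s.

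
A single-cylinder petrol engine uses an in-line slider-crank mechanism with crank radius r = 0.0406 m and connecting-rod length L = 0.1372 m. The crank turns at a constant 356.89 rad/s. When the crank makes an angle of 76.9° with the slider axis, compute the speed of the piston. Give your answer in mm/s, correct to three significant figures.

ω = 356.9 rad/s
For an in-line slider-crank, x = r cosθ + √(L² − r² sin²θ), so v = −rω sinθ·[1 + r cosθ/√(L² − r² sin²θ)].
With r = 0.0406 m, L = 0.1372 m, θ = 76.9°: √(L² − r² sin²θ) = 0.13138 m.
v = −0.0406·356.9·0.97398·[1 + 0.0406·0.22665/0.13138] = -15.101 m/s.
|v| = 15.101 m/s = 15101 mm/s.

15100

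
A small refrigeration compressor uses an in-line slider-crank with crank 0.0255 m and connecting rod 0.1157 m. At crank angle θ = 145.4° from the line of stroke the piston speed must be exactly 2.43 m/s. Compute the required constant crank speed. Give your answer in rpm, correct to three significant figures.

For an in-line slider-crank, |v_piston| = rω|sinθ|·[1 + r cosθ/√(L² − r² sin²θ)].
With r = 0.0255 m, L = 0.1157 m, θ = 145.4°: the bracketed kinematic factor |dx/dθ| = 0.011832 m.
ω = v/|dx/dθ| = 2.43/0.011832 = 205.37 rad/s.
N = 60ω/(2π) = 1961.1 rpm.

1960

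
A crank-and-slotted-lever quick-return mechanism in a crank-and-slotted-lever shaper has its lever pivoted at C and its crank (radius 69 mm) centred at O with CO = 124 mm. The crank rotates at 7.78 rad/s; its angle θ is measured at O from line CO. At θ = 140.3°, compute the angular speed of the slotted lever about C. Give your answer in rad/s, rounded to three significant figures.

ω = 7.78 rad/s
Crank pin A relative to C: A = (d + r cosθ, r sinθ); lever angle φ = atan2(r sinθ, d + r cosθ).
Differentiating tanφ: φ̇ = rω(d cosθ + r)/(d² + r² + 2dr cosθ).
d² + r² + 2dr cosθ = |CA|² = 0.00697103 m²;  d cosθ + r = -0.026406 m.
|ω_lever| = |0.069·7.78·-0.026406| / 0.00697103 = 2.0334 rad/s.

2.03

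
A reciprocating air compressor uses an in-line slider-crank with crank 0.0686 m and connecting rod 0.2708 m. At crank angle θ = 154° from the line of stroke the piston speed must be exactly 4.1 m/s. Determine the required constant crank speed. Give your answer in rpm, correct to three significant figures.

For an in-line slider-crank, |v_piston| = rω|sinθ|·[1 + r cosθ/√(L² − r² sin²θ)].
With r = 0.0686 m, L = 0.2708 m, θ = 154°: the bracketed kinematic factor |dx/dθ| = 0.023183 m.
ω = v/|dx/dθ| = 4.1/0.023183 = 176.86 rad/s.
N = 60ω/(2π) = 1688.9 rpm.

1690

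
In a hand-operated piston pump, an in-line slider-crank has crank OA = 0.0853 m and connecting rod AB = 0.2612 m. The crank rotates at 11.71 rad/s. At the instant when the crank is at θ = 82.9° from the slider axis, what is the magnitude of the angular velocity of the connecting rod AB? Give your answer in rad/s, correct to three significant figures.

ω = 11.71 rad/s
The rod makes angle φ with the slider axis where L sinφ = r sinθ; differentiating, L cosφ·φ̇ = r ω cosθ.
L cosφ = √(L² − r² sin²θ) = 0.2471 m.
|ω_rod| = r ω |cosθ| / √(L² − r² sin²θ) = 0.0853·11.71·0.12360/0.2471 = 0.49963 rad/s.

0.500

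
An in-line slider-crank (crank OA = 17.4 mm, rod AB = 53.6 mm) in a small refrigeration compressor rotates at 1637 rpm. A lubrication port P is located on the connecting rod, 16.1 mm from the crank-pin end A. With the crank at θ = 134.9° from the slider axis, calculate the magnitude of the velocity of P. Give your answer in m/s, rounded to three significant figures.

ω = 171.4 rad/s.  Crank-pin speed |V_A| = rω = 2.9828 m/s, perpendicular to OA.
Rod angle: sinφ = −(r/L) sinθ ⇒ φ = -13.294°; ω_rod = −rω cosθ/√(L²−r²sin²θ) = +40.363 rad/s.
V_P = V_A + ω_rod × AP, with AP = 0.0161 m along the rod.
Components: V_Px = −rω sinθ − a·ω_rod·sinφ = -1.9634 m/s;  V_Py = rω cosθ + a·ω_rod·cosφ = -1.4731 m/s.
|V_P| = √(V_Px² + V_Py²) = 2.4546 m/s.

2.45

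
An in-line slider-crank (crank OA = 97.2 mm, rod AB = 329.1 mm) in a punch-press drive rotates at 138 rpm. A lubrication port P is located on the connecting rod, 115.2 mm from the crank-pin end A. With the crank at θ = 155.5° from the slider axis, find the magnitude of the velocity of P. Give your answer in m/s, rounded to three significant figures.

0.984

ω = 14.45 rad/s.  Crank-pin speed |V_A| = rω = 1.4047 m/s, perpendicular to OA.
Rod angle: sinφ = −(r/L) sinθ ⇒ φ = -7.035°; ω_rod = −rω cosθ/√(L²−r²sin²θ) = +3.9134 rad/s.
V_P = V_A + ω_rod × AP, with AP = 0.1152 m along the rod.
Components: V_Px = −rω sinθ − a·ω_rod·sinφ = -0.52729 m/s;  V_Py = rω cosθ + a·ω_rod·cosφ = -0.83077 m/s.
|V_P| = √(V_Px² + V_Py²) = 0.98398 m/s.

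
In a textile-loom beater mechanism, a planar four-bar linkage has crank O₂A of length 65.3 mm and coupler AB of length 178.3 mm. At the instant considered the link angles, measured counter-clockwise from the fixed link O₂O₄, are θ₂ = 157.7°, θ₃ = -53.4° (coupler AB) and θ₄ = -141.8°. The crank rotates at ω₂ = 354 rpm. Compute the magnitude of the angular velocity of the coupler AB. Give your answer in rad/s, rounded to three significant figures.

11.8

ω₂ = 37.07 rad/s (from 354 rpm).
Differentiating the loop-closure r₂e^{iθ₂}+r₃e^{iθ₃}=r₁+r₄e^{iθ₄} gives r₂ω₂e^{iθ₂}+r₃ω₃e^{iθ₃}=r₄ω₄e^{iθ₄}.
Eliminating the other unknown: ω₃ = r₂ω₂ sin(θ₄−θ₂) / [r₃ sin(θ₃−θ₄)].
Numerator sine = +0.87036; denominator sine = +0.99961.
Result = 0.0653·37.07·(+0.87036) / (0.1783·(+0.99961)) = +11.821 rad/s; magnitude 11.821 rad/s.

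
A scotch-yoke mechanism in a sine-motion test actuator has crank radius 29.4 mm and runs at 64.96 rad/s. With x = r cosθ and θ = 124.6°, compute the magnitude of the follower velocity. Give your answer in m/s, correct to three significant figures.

1.57

ω = 64.96 rad/s
x = r cosθ ⇒ ẋ = −rω sinθ.
|v| = rω|sinθ| = 0.0294·64.96·|sin 124.6°| = 1.572 m/s.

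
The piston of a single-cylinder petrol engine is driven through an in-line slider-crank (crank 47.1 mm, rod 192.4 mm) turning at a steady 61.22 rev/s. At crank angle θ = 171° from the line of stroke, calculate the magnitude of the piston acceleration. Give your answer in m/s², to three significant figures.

5260

ω = 2π·61.2 = 384.7 rad/s
x(θ) = r cosθ + √(L² − r² sin²θ); with ω constant, a = ω²·d²x/dθ².
d²x/dθ² = −r cosθ − r²(cos2θ)/√u − r⁴ sin²2θ/(4u^{3/2}),  u = L² − r² sin²θ = 0.0369635 m².
Substituting r = 0.0471 m, L = 0.1924 m, θ = 171°: d²x/dθ² = +0.03553 m.
a = ω²·d²x/dθ² = (384.7)²·(+0.03553) = +5257 m/s²;  |a| = 5257 m/s².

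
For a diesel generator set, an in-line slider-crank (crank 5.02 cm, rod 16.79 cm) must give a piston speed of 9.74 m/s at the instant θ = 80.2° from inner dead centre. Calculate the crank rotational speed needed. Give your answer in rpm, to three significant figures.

1790

For an in-line slider-crank, |v_piston| = rω|sinθ|·[1 + r cosθ/√(L² − r² sin²θ)].
With r = 0.0502 m, L = 0.1679 m, θ = 80.2°: the bracketed kinematic factor |dx/dθ| = 0.052102 m.
ω = v/|dx/dθ| = 9.74/0.052102 = 186.94 rad/s.
N = 60ω/(2π) = 1785.2 rpm.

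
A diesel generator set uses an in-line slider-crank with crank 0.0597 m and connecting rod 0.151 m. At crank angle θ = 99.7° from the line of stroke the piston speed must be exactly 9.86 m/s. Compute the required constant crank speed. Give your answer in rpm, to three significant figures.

For an in-line slider-crank, |v_piston| = rω|sinθ|·[1 + r cosθ/√(L² − r² sin²θ)].
With r = 0.0597 m, L = 0.151 m, θ = 99.7°: the bracketed kinematic factor |dx/dθ| = 0.05459 m.
ω = v/|dx/dθ| = 9.86/0.05459 = 180.62 rad/s.
N = 60ω/(2π) = 1724.8 rpm.

1720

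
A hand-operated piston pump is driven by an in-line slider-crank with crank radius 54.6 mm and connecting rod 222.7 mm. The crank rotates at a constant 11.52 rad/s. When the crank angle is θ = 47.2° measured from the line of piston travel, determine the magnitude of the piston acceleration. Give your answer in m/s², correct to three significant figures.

4.81

ω = 11.52 rad/s
x(θ) = r cosθ + √(L² − r² sin²θ); with ω constant, a = ω²·d²x/dθ².
d²x/dθ² = −r cosθ − r²(cos2θ)/√u − r⁴ sin²2θ/(4u^{3/2}),  u = L² − r² sin²θ = 0.0479904 m².
Substituting r = 0.0546 m, L = 0.2227 m, θ = 47.2°: d²x/dθ² = -0.036264 m.
a = ω²·d²x/dθ² = (11.52)²·(-0.036264) = -4.8126 m/s²;  |a| = 4.8126 m/s².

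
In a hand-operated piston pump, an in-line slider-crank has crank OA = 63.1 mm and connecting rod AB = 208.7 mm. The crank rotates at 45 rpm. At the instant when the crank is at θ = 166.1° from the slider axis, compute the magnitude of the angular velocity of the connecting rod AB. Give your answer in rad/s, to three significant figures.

ω = 4.712 rad/s (converted from 45 rpm).
The rod makes angle φ with the slider axis where L sinφ = r sinθ; differentiating, L cosφ·φ̇ = r ω cosθ.
L cosφ = √(L² − r² sin²θ) = 0.20815 m.
|ω_rod| = r ω |cosθ| / √(L² − r² sin²θ) = 0.0631·4.712·0.97072/0.20815 = 1.3867 rad/s.

1.39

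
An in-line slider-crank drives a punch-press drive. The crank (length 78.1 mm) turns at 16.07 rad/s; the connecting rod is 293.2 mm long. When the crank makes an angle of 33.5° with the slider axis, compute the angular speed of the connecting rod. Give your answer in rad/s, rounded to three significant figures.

3.61

ω = 16.07 rad/s
The rod makes angle φ with the slider axis where L sinφ = r sinθ; differentiating, L cosφ·φ̇ = r ω cosθ.
L cosφ = √(L² − r² sin²θ) = 0.29001 m.
|ω_rod| = r ω |cosθ| / √(L² − r² sin²θ) = 0.0781·16.07·0.83389/0.29001 = 3.6087 rad/s.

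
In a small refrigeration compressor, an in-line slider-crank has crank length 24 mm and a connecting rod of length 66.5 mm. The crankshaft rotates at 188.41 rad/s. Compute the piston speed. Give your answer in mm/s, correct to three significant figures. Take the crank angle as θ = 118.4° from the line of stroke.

3260

ω = 188.4 rad/s
For an in-line slider-crank, x = r cosθ + √(L² − r² sin²θ), so v = −rω sinθ·[1 + r cosθ/√(L² − r² sin²θ)].
With r = 0.024 m, L = 0.0665 m, θ = 118.4°: √(L² − r² sin²θ) = 0.06306 m.
v = −0.024·188.4·0.87965·[1 + 0.024·-0.47562/0.06306] = -3.2576 m/s.
|v| = 3.2576 m/s = 3257.6 mm/s.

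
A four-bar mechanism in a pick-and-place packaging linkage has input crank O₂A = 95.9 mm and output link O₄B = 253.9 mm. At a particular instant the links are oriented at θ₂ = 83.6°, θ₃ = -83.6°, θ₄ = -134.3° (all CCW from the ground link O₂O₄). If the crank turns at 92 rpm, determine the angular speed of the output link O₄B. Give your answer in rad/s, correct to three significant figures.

1.04

ω₂ = 9.634 rad/s (from 92 rpm).
Differentiating the loop-closure r₂e^{iθ₂}+r₃e^{iθ₃}=r₁+r₄e^{iθ₄} gives r₂ω₂e^{iθ₂}+r₃ω₃e^{iθ₃}=r₄ω₄e^{iθ₄}.
Eliminating the other unknown: ω₄ = r₂ω₂ sin(θ₂−θ₃) / [r₄ sin(θ₄−θ₃)].
Numerator sine = +0.22155; denominator sine = -0.77384.
Result = 0.0959·9.634·(+0.22155) / (0.2539·(-0.77384)) = -1.0418 rad/s; magnitude 1.0418 rad/s.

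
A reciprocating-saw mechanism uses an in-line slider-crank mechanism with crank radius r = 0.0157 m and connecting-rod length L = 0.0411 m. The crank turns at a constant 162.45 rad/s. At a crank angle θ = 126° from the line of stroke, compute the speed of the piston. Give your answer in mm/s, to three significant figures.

ω = 162.4 rad/s
For an in-line slider-crank, x = r cosθ + √(L² − r² sin²θ), so v = −rω sinθ·[1 + r cosθ/√(L² − r² sin²θ)].
With r = 0.0157 m, L = 0.0411 m, θ = 126°: √(L² − r² sin²θ) = 0.039088 m.
v = −0.0157·162.4·0.80902·[1 + 0.0157·-0.58779/0.039088] = -1.5762 m/s.
|v| = 1.5762 m/s = 1576.2 mm/s.

1580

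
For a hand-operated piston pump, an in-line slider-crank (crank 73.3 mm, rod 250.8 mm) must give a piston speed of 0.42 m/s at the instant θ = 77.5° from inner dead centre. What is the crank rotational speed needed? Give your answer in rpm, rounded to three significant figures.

52.6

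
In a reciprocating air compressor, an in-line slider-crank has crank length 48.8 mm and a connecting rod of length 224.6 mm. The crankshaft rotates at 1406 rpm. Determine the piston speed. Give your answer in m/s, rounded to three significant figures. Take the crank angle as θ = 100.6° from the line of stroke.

6.77

ω = 2π·1406/60 = 147.2 rad/s
For an in-line slider-crank, x = r cosθ + √(L² − r² sin²θ), so v = −rω sinθ·[1 + r cosθ/√(L² − r² sin²θ)].
With r = 0.0488 m, L = 0.2246 m, θ = 100.6°: √(L² − r² sin²θ) = 0.21942 m.
v = −0.0488·147.2·0.98294·[1 + 0.0488·-0.18395/0.21942] = -6.7736 m/s.
|v| = 6.7736 m/s.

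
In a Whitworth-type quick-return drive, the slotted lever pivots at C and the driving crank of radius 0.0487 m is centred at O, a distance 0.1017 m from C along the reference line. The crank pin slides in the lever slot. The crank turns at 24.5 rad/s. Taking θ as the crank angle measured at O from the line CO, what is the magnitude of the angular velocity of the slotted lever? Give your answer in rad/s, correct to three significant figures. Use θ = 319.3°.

ω = 24.5 rad/s
Crank pin A relative to C: A = (d + r cosθ, r sinθ); lever angle φ = atan2(r sinθ, d + r cosθ).
Differentiating tanφ: φ̇ = rω(d cosθ + r)/(d² + r² + 2dr cosθ).
d² + r² + 2dr cosθ = |CA|² = 0.0202243 m²;  d cosθ + r = +0.1258 m.
|ω_lever| = |0.0487·24.5·+0.1258| / 0.0202243 = 7.4218 rad/s.

7.42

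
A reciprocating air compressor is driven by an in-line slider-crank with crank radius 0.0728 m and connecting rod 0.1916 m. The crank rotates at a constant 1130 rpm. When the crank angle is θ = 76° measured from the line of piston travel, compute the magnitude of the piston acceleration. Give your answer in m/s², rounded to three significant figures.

ω = 2π·1130/60 = 118.3 rad/s
x(θ) = r cosθ + √(L² − r² sin²θ); with ω constant, a = ω²·d²x/dθ².
d²x/dθ² = −r cosθ − r²(cos2θ)/√u − r⁴ sin²2θ/(4u^{3/2}),  u = L² − r² sin²θ = 0.0317209 m².
Substituting r = 0.0728 m, L = 0.1916 m, θ = 76°: d²x/dθ² = +0.0083881 m.
a = ω²·d²x/dθ² = (118.3)²·(+0.0083881) = +117.46 m/s²;  |a| = 117.46 m/s².

117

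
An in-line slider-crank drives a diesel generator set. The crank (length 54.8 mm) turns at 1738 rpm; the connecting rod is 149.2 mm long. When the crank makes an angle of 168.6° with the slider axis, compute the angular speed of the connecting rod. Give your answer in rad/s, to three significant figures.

ω = 182 rad/s (converted from 1738 rpm).
The rod makes angle φ with the slider axis where L sinφ = r sinθ; differentiating, L cosφ·φ̇ = r ω cosθ.
L cosφ = √(L² − r² sin²θ) = 0.14881 m.
|ω_rod| = r ω |cosθ| / √(L² − r² sin²θ) = 0.0548·182·0.98027/0.14881 = 65.703 rad/s.

65.7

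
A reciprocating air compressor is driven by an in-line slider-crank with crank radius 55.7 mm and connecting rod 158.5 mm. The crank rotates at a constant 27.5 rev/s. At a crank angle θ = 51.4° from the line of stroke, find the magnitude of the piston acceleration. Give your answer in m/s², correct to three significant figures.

922

ω = 2π·27.5 = 172.8 rad/s
x(θ) = r cosθ + √(L² − r² sin²θ); with ω constant, a = ω²·d²x/dθ².
d²x/dθ² = −r cosθ − r²(cos2θ)/√u − r⁴ sin²2θ/(4u^{3/2}),  u = L² − r² sin²θ = 0.0232273 m².
Substituting r = 0.0557 m, L = 0.1585 m, θ = 51.4°: d²x/dθ² = -0.030886 m.
a = ω²·d²x/dθ² = (172.8)²·(-0.030886) = -922.13 m/s²;  |a| = 922.13 m/s².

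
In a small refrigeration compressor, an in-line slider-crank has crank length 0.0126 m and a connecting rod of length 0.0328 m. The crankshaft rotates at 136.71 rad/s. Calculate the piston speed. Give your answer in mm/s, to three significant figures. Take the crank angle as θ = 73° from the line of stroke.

1850

ω = 136.7 rad/s
For an in-line slider-crank, x = r cosθ + √(L² − r² sin²θ), so v = −rω sinθ·[1 + r cosθ/√(L² − r² sin²θ)].
With r = 0.0126 m, L = 0.0328 m, θ = 73°: √(L² − r² sin²θ) = 0.030507 m.
v = −0.0126·136.7·0.95630·[1 + 0.0126·0.29237/0.030507] = -1.8462 m/s.
|v| = 1.8462 m/s = 1846.2 mm/s.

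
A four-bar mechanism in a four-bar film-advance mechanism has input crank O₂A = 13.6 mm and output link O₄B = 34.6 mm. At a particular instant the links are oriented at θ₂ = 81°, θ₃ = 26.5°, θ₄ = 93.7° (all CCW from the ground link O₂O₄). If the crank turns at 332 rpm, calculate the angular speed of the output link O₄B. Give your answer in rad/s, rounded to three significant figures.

ω₂ = 34.77 rad/s (from 332 rpm).
Differentiating the loop-closure r₂e^{iθ₂}+r₃e^{iθ₃}=r₁+r₄e^{iθ₄} gives r₂ω₂e^{iθ₂}+r₃ω₃e^{iθ₃}=r₄ω₄e^{iθ₄}.
Eliminating the other unknown: ω₄ = r₂ω₂ sin(θ₂−θ₃) / [r₄ sin(θ₄−θ₃)].
Numerator sine = +0.81412; denominator sine = +0.92186.
Result = 0.0136·34.77·(+0.81412) / (0.0346·(+0.92186)) = +12.068 rad/s; magnitude 12.068 rad/s.

12.1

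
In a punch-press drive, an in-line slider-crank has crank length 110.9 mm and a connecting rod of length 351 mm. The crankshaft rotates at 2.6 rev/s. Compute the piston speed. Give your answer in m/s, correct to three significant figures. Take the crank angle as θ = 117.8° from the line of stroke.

1.36

ω = 2π·2.6 = 16.34 rad/s
For an in-line slider-crank, x = r cosθ + √(L² − r² sin²θ), so v = −rω sinθ·[1 + r cosθ/√(L² − r² sin²θ)].
With r = 0.1109 m, L = 0.351 m, θ = 117.8°: √(L² − r² sin²θ) = 0.33701 m.
v = −0.1109·16.34·0.88458·[1 + 0.1109·-0.46639/0.33701] = -1.3566 m/s.
|v| = 1.3566 m/s.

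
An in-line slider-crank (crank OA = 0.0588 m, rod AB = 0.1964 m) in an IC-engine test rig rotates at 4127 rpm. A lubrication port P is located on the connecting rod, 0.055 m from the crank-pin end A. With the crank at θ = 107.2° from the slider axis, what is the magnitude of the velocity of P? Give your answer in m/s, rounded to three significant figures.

24.3

ω = 432.2 rad/s.  Crank-pin speed |V_A| = rω = 25.412 m/s, perpendicular to OA.
Rod angle: sinφ = −(r/L) sinθ ⇒ φ = -16.619°; ω_rod = −rω cosθ/√(L²−r²sin²θ) = +39.929 rad/s.
V_P = V_A + ω_rod × AP, with AP = 0.055 m along the rod.
Components: V_Px = −rω sinθ − a·ω_rod·sinφ = -23.648 m/s;  V_Py = rω cosθ + a·ω_rod·cosφ = -5.4102 m/s.
|V_P| = √(V_Px² + V_Py²) = 24.259 m/s.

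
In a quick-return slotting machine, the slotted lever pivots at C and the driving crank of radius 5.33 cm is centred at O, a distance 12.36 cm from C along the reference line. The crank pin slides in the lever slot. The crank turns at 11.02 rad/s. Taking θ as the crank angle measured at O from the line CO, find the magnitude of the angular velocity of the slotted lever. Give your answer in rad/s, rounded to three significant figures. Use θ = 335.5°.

ω = 11.02 rad/s
Crank pin A relative to C: A = (d + r cosθ, r sinθ); lever angle φ = atan2(r sinθ, d + r cosθ).
Differentiating tanφ: φ̇ = rω(d cosθ + r)/(d² + r² + 2dr cosθ).
d² + r² + 2dr cosθ = |CA|² = 0.0301073 m²;  d cosθ + r = +0.16577 m.
|ω_lever| = |0.0533·11.02·+0.16577| / 0.0301073 = 3.234 rad/s.

3.23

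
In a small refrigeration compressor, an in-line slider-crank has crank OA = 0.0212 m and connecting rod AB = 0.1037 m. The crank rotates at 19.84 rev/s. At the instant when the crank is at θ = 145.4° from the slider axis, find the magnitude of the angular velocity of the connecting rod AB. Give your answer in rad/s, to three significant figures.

21.1

ω = 124.7 rad/s (converted from 19.84 rev/s).
The rod makes angle φ with the slider axis where L sinφ = r sinθ; differentiating, L cosφ·φ̇ = r ω cosθ.
L cosφ = √(L² − r² sin²θ) = 0.103 m.
|ω_rod| = r ω |cosθ| / √(L² − r² sin²θ) = 0.0212·124.7·0.82314/0.103 = 21.12 rad/s.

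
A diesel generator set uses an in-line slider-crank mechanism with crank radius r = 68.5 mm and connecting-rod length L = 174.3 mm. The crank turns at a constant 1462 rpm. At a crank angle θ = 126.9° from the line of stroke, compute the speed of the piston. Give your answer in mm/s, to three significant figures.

6300

ω = 2π·1462/60 = 153.1 rad/s
For an in-line slider-crank, x = r cosθ + √(L² − r² sin²θ), so v = −rω sinθ·[1 + r cosθ/√(L² − r² sin²θ)].
With r = 0.0685 m, L = 0.1743 m, θ = 126.9°: √(L² − r² sin²θ) = 0.16547 m.
v = −0.0685·153.1·0.79968·[1 + 0.0685·-0.60042/0.16547] = -6.302 m/s.
|v| = 6.302 m/s = 6302 mm/s.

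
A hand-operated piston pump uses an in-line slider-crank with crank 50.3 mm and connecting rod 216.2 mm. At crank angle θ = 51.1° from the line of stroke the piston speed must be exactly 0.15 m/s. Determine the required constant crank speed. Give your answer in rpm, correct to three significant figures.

31.9

For an in-line slider-crank, |v_piston| = rω|sinθ|·[1 + r cosθ/√(L² − r² sin²θ)].
With r = 0.0503 m, L = 0.2162 m, θ = 51.1°: the bracketed kinematic factor |dx/dθ| = 0.044961 m.
ω = v/|dx/dθ| = 0.15/0.044961 = 3.3362 rad/s.
N = 60ω/(2π) = 31.859 rpm.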